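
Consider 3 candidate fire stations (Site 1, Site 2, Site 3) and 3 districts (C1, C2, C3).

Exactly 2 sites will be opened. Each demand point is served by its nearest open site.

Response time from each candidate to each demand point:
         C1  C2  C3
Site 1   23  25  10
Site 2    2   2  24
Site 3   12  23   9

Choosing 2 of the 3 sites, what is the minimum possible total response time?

13

Open {Site 2, Site 3}.
  C1→Site 2 2, C2→Site 2 2, C3→Site 3 9  ⇒ total 13.
Compare {Site 1, Site 2}: total 14.
Compare {Site 1, Site 3}: total 44.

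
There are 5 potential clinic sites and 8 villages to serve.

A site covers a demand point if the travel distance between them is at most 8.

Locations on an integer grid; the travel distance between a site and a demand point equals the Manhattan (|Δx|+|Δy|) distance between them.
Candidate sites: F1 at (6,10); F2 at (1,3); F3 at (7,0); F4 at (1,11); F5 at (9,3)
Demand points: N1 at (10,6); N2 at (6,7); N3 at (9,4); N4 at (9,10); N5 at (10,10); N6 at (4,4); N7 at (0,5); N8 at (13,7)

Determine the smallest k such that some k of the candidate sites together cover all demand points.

2

Coverage sets (demand points within 8 of each site):
  F1: {N1, N2, N4, N5, N6}
  F2: {N6, N7}
  F3: {N2, N3, N6}
  F4: {N7}
  F5: {N1, N2, N3, N4, N5, N6, N8}
No single site covers all 8 demand points.
But {F2, F5} covers everything, so the minimum is 2.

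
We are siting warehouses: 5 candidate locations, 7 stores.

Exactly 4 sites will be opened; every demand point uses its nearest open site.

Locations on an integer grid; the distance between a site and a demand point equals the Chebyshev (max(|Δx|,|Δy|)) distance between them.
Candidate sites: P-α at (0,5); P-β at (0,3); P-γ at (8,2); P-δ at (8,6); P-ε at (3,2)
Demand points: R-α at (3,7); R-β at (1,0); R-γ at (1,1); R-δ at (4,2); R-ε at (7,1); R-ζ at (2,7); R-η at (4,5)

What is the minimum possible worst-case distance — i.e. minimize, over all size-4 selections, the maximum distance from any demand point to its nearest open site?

3

Open {P-α, P-β, P-γ, P-ε}.
  Farthest demand point is R-α at distance 3 (to P-α); all others are ≤ 3.
With {P-α, P-γ, P-δ, P-ε} the worst case is 3.
With {P-α, P-β, P-γ, P-δ} the worst case is 4.
No size-4 selection achieves below 3.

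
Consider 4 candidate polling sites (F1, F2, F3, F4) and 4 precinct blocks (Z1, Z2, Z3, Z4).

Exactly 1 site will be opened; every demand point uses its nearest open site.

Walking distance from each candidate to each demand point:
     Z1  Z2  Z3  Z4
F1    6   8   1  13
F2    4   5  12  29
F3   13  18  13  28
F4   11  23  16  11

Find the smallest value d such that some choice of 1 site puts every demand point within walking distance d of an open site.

Open {F1}.
  Farthest demand point is Z4 at walking distance 13 (to F1); all others are ≤ 13.
With {F4} the worst case is 23.
With {F3} the worst case is 28.
No size-1 selection achieves below 13.

13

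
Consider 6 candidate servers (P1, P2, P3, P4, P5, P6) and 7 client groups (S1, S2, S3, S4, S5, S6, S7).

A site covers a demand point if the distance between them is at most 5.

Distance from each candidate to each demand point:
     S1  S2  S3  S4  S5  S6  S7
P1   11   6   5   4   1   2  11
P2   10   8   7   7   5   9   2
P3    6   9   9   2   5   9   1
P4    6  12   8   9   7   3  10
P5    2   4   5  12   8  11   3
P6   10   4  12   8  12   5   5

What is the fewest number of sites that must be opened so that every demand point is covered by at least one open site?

Coverage sets (demand points within 5 of each site):
  P1: {S3, S4, S5, S6}
  P2: {S5, S7}
  P3: {S4, S5, S7}
  P4: {S6}
  P5: {S1, S2, S3, S7}
  P6: {S2, S6, S7}
No single site covers all 7 demand points.
But {P1, P5} covers everything, so the minimum is 2.

2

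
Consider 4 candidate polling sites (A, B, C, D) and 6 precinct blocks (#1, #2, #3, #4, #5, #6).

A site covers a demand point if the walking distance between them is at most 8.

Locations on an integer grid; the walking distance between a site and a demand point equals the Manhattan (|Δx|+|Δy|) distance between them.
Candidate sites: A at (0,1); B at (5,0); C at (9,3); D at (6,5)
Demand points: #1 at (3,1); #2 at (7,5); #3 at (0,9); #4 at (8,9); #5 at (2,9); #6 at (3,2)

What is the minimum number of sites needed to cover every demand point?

Coverage sets (demand points within 8 of each site):
  A: {#1, #3, #6}
  B: {#1, #2, #6}
  C: {#1, #2, #4, #6}
  D: {#1, #2, #4, #5, #6}
No single site covers all 6 demand points.
But {A, D} covers everything, so the minimum is 2.

2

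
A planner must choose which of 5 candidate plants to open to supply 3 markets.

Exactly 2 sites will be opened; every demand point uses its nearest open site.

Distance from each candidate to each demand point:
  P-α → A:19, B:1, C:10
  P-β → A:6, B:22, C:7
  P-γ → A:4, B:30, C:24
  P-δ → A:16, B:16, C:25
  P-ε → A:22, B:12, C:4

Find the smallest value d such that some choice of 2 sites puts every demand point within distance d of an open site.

7

Open {P-α, P-β}.
  Farthest demand point is C at distance 7 (to P-β); all others are ≤ 7.
With {P-α, P-γ} the worst case is 10.
With {P-β, P-ε} the worst case is 12.
No size-2 selection achieves below 7.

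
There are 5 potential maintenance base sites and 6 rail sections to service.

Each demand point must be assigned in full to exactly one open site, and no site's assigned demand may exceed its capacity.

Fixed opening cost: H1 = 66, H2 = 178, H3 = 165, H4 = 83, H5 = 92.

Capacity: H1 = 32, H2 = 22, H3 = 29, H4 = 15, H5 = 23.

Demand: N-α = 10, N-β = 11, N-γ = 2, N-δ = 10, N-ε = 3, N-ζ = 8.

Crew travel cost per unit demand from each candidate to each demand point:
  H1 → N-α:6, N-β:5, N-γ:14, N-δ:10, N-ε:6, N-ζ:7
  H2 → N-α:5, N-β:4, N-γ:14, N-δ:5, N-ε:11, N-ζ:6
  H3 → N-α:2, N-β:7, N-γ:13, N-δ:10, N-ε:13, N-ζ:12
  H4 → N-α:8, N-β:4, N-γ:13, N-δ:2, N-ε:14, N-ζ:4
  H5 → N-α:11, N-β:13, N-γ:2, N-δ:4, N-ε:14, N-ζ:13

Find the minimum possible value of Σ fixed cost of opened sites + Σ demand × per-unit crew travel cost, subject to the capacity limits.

Open {H1, H4}; cheapest assignment that respects the capacities:
  H1 (cap 32, load 32): N-α, N-β, N-ε, N-ζ — cost 10×6 + 11×5 + 3×6 + 8×7 = 189
  H4 (cap 15, load 12): N-γ, N-δ — cost 2×13 + 10×2 = 46
  Shipping 235, fixed 149 → total 384.
  Any other capacity-feasible assignment to {H1, H4} ships for at least 235.
Compare {H1, H5}: its best feasible assignment gives total 391.
Compare {H1, H4, H5}: its best feasible assignment gives total 450.
Every other set of open sites that can feasibly serve all demand totals ≥ 391 even under its best assignment. Minimum: 384.

384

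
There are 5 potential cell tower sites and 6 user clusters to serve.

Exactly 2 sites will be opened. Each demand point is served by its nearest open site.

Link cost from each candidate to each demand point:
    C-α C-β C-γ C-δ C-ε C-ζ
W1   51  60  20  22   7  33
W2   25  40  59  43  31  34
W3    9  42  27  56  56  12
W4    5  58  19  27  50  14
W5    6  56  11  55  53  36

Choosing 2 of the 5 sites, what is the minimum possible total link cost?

112

Open {W1, W3}.
  C-α→W3 9, C-β→W3 42, C-γ→W1 20, C-δ→W1 22, C-ε→W1 7, C-ζ→W3 12  ⇒ total 112.
Compare {W1, W4}: total 125.
Compare {W1, W5}: total 135.
No size-2 selection does better; minimum is 112.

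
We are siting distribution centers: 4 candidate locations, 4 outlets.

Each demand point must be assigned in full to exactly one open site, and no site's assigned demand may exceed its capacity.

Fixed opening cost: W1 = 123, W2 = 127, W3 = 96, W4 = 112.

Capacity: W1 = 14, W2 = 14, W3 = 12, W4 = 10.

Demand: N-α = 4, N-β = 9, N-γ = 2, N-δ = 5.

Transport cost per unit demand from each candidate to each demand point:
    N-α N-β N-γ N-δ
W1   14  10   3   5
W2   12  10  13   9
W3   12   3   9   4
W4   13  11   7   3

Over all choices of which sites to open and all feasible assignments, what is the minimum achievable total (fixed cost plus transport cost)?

Open {W3, W4}; cheapest assignment that respects the capacities:
  W3 (cap 12, load 11): N-β, N-γ — cost 9×3 + 2×9 = 45
  W4 (cap 10, load 9): N-α, N-δ — cost 4×13 + 5×3 = 67
  Shipping 112, fixed 208 → total 320.
  Any other capacity-feasible assignment to {W3, W4} ships for at least 112.
Compare {W1, W3}: its best feasible assignment gives total 333.
Compare {W2, W3}: its best feasible assignment gives total 361.
Every other set of open sites that can feasibly serve all demand totals ≥ 333 even under its best assignment. Minimum: 320.

320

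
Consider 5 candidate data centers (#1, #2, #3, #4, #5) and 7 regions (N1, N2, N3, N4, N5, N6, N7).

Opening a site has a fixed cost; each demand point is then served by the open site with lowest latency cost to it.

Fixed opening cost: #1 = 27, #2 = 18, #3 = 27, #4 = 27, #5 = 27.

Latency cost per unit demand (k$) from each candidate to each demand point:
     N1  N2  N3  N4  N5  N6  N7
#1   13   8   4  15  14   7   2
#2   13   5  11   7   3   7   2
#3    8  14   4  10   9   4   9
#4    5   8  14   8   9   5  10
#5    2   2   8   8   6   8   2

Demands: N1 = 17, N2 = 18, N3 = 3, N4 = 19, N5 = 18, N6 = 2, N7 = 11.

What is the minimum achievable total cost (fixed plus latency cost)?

362

Open {#2, #5}: assign each demand point to its cheapest open site.
  N1→#5 17×2=34, N2→#5 18×2=36, N3→#5 3×8=24, N4→#2 19×7=133, N5→#2 18×3=54, N6→#2 2×7=14, N7→#2 11×2=22
  latency cost 317, fixed 45 → total 362.
Compare {#2, #3, #5}: latency cost 299 + fixed 72 = 371.
Compare {#1, #2, #5}: latency cost 305 + fixed 72 = 377.
Compare {#2, #4, #5}: latency cost 313 + fixed 72 = 385.
All other subsets cost ≥ 371. Minimum total cost: 362.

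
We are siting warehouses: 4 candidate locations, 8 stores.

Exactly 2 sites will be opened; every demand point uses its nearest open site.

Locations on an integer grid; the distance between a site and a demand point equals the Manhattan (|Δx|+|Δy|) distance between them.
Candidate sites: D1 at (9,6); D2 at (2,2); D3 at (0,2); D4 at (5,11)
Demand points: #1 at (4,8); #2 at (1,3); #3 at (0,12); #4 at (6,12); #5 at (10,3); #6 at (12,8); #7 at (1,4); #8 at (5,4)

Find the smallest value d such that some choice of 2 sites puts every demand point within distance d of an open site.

10

Open {D1, D3}.
  Farthest demand point is #3 at distance 10 (to D3); all others are ≤ 10.
With {D2, D4} the worst case is 10.
With {D1, D4} the worst case is 11.
No size-2 selection achieves below 10.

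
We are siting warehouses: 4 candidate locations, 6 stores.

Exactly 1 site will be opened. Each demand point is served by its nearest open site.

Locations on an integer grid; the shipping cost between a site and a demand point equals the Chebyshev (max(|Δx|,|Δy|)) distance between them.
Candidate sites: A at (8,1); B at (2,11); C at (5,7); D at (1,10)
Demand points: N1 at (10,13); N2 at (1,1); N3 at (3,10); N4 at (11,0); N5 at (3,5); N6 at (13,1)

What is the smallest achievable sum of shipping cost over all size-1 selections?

Open {C}.
  N1→C 6, N2→C 6, N3→C 3, N4→C 7, N5→C 2, N6→C 8  ⇒ total 32.
Compare {A}: total 41.
Compare {B}: total 47.
No size-1 selection does better; minimum is 32.

32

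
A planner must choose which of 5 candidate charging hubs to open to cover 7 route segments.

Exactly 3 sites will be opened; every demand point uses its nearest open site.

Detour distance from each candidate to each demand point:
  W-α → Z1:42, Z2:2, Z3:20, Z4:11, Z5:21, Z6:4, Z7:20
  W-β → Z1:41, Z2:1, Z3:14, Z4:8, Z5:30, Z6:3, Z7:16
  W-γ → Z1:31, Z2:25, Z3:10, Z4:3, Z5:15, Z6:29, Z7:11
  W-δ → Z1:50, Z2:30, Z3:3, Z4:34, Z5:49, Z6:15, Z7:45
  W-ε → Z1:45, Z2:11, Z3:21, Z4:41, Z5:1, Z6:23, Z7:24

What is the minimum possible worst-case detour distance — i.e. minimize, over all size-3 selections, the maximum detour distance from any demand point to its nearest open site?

Open {W-α, W-β, W-γ}.
  Farthest demand point is Z1 at detour distance 31 (to W-γ); all others are ≤ 31.
With {W-α, W-γ, W-δ} the worst case is 31.
With {W-α, W-γ, W-ε} the worst case is 31.
No size-3 selection achieves below 31.

31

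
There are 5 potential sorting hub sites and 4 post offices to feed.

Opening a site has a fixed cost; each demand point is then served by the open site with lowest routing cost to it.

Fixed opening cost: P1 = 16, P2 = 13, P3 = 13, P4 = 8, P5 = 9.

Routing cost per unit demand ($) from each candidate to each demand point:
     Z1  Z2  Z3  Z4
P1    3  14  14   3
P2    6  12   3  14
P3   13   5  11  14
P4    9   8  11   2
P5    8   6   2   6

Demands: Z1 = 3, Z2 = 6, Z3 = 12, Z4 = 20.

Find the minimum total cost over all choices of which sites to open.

141

Open {P4, P5}: assign each demand point to its cheapest open site.
  Z1→P5 3×8=24, Z2→P5 6×6=36, Z3→P5 12×2=24, Z4→P4 20×2=40
  routing cost 124, fixed 17 → total 141.
Compare {P1, P4, P5}: routing cost 109 + fixed 33 = 142.
Compare {P2, P4, P5}: routing cost 118 + fixed 30 = 148.
Compare {P3, P4, P5}: routing cost 118 + fixed 30 = 148.
All other subsets cost ≥ 142. Minimum total cost: 141.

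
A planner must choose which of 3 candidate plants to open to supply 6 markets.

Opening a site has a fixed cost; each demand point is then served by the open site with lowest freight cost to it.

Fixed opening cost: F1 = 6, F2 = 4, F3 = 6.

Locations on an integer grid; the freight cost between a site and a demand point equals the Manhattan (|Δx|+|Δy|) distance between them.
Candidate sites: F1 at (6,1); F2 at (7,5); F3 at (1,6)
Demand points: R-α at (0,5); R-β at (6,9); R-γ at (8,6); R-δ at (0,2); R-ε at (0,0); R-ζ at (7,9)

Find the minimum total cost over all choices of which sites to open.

35

Open {F2, F3}: assign each demand point to its cheapest open site.
  R-α→F3 2, R-β→F2 5, R-γ→F2 2, R-δ→F3 5, R-ε→F3 7, R-ζ→F2 4
  freight cost 25, fixed 10 → total 35.
Compare {F1, F2, F3}: freight cost 25 + fixed 16 = 41.
Compare {F1, F2}: freight cost 32 + fixed 10 = 42.
Compare {F2}: freight cost 40 + fixed 4 = 44.
All other subsets cost ≥ 41. Minimum total cost: 35.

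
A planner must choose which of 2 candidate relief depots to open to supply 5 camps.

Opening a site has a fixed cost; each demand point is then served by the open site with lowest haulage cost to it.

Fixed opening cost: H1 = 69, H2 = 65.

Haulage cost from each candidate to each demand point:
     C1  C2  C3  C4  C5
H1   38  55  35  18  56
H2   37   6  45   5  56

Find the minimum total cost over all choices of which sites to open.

214

Open {H2}: assign each demand point to its cheapest open site.
  C1→H2 37, C2→H2 6, C3→H2 45, C4→H2 5, C5→H2 56
  haulage cost 149, fixed 65 → total 214.
Compare {H1}: haulage cost 202 + fixed 69 = 271.
Compare {H1, H2}: haulage cost 139 + fixed 134 = 273.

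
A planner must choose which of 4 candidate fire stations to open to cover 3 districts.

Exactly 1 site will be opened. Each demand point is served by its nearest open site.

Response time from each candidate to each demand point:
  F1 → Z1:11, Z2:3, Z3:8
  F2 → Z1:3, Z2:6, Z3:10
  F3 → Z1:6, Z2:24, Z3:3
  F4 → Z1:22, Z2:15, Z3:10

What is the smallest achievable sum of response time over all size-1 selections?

19

Open {F2}.
  Z1→F2 3, Z2→F2 6, Z3→F2 10  ⇒ total 19.
Compare {F1}: total 22.
Compare {F3}: total 33.
No size-1 selection does better; minimum is 19.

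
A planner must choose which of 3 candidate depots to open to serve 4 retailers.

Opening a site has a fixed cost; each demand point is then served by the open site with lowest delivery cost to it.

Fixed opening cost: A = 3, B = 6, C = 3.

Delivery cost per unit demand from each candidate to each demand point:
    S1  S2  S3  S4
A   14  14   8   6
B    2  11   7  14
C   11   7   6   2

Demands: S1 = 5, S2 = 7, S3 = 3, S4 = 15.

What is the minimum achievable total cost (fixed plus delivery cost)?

116

Open {B, C}: assign each demand point to its cheapest open site.
  S1→B 5×2=10, S2→C 7×7=49, S3→C 3×6=18, S4→C 15×2=30
  delivery cost 107, fixed 9 → total 116.
Compare {A, B, C}: delivery cost 107 + fixed 12 = 119.
Compare {C}: delivery cost 152 + fixed 3 = 155.
Compare {A, C}: delivery cost 152 + fixed 6 = 158.
All other subsets cost ≥ 119. Minimum total cost: 116.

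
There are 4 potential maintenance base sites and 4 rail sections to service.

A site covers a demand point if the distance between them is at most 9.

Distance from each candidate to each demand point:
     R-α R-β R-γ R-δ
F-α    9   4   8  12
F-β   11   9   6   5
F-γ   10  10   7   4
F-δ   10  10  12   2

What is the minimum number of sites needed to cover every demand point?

Coverage sets (demand points within 9 of each site):
  F-α: {R-α, R-β, R-γ}
  F-β: {R-β, R-γ, R-δ}
  F-γ: {R-γ, R-δ}
  F-δ: {R-δ}
No single site covers all 4 demand points.
But {F-α, F-β} covers everything, so the minimum is 2.

2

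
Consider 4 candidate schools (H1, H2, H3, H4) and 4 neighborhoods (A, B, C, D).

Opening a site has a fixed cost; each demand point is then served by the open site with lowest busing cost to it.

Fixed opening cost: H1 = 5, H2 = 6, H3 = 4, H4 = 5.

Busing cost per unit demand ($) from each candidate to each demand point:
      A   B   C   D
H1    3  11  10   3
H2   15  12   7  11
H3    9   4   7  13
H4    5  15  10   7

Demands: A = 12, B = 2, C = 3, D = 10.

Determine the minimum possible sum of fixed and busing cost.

Open {H1, H3}: assign each demand point to its cheapest open site.
  A→H1 12×3=36, B→H3 2×4=8, C→H3 3×7=21, D→H1 10×3=30
  busing cost 95, fixed 9 → total 104.
Compare {H1, H3, H4}: busing cost 95 + fixed 14 = 109.
Compare {H1, H2, H3}: busing cost 95 + fixed 15 = 110.
Compare {H1, H2, H3, H4}: busing cost 95 + fixed 20 = 115.
All other subsets cost ≥ 109. Minimum total cost: 104.

104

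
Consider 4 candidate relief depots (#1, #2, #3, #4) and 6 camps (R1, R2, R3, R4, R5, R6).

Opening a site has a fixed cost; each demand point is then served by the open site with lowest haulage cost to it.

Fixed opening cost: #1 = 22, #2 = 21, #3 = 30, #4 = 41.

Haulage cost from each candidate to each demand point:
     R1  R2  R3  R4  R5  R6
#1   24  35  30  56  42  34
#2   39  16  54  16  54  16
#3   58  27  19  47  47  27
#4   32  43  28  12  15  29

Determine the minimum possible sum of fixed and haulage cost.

181

Open {#2, #4}: assign each demand point to its cheapest open site.
  R1→#4 32, R2→#2 16, R3→#4 28, R4→#4 12, R5→#4 15, R6→#2 16
  haulage cost 119, fixed 62 → total 181.
Compare {#1, #2}: haulage cost 144 + fixed 43 = 187.
Compare {#1, #2, #4}: haulage cost 111 + fixed 84 = 195.
Compare {#4}: haulage cost 159 + fixed 41 = 200.
All other subsets cost ≥ 187. Minimum total cost: 181.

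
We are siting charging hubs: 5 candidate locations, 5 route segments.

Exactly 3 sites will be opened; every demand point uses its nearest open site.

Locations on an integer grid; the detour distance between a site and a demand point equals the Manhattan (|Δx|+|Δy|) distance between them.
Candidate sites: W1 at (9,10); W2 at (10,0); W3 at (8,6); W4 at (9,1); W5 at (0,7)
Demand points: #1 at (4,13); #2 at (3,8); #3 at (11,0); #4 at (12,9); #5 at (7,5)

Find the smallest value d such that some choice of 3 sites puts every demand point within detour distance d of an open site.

Open {W1, W2, W3}.
  Farthest demand point is #1 at detour distance 8 (to W1); all others are ≤ 8.
With {W1, W2, W4} the worst case is 8.
With {W1, W2, W5} the worst case is 8.
No size-3 selection achieves below 8.

8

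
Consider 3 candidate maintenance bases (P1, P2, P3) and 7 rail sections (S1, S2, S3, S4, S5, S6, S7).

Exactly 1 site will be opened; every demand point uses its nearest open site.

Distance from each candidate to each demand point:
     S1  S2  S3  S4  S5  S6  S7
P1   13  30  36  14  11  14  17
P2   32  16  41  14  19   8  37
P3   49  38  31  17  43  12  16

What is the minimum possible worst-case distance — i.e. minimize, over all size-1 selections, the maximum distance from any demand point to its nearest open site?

Open {P1}.
  Farthest demand point is S3 at distance 36 (to P1); all others are ≤ 36.
With {P2} the worst case is 41.
With {P3} the worst case is 49.
No size-1 selection achieves below 36.

36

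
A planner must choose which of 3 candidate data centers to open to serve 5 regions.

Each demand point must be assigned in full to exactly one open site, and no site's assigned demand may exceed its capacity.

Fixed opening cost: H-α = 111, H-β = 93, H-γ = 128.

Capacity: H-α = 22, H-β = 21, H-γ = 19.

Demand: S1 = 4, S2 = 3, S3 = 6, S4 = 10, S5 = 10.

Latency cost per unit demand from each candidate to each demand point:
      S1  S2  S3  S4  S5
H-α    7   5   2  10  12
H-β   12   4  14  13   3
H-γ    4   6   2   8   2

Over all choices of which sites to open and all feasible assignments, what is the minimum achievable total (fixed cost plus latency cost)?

386

Open {H-α, H-β}; cheapest assignment that respects the capacities:
  H-α (cap 22, load 20): S1, S3, S4 — cost 4×7 + 6×2 + 10×10 = 140
  H-β (cap 21, load 13): S2, S5 — cost 3×4 + 10×3 = 42
  Shipping 182, fixed 204 → total 386.
  Any other capacity-feasible assignment to {H-α, H-β} ships for at least 182.
Compare {H-α, H-γ}: its best feasible assignment gives total 402.
Compare {H-β, H-γ}: its best feasible assignment gives total 403.
Every other set of open sites that can feasibly serve all demand totals ≥ 402 even under its best assignment. Minimum: 386.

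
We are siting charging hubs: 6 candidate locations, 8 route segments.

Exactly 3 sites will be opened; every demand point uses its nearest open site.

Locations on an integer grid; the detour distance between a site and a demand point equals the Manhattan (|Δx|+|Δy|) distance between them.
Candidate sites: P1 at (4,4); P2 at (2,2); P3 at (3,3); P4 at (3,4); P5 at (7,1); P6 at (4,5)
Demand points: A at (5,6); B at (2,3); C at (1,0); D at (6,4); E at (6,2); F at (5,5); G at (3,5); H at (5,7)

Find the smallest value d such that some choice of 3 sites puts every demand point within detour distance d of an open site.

3

Open {P2, P5, P6}.
  Farthest demand point is C at detour distance 3 (to P2); all others are ≤ 3.
With {P1, P2, P3} the worst case is 4.
With {P1, P2, P4} the worst case is 4.
No size-3 selection achieves below 3.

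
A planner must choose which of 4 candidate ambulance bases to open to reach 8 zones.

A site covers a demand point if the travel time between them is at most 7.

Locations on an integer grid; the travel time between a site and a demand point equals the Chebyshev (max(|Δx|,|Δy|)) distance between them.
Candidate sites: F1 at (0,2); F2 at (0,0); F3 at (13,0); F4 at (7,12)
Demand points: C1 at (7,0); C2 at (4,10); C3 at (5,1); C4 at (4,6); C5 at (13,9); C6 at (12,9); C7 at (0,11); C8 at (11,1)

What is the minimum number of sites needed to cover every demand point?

3

Coverage sets (demand points within 7 of each site):
  F1: {C1, C3, C4}
  F2: {C1, C3, C4}
  F3: {C1, C8}
  F4: {C2, C4, C5, C6, C7}
No 2 sites suffice: every size-2 union leaves at least one demand point uncovered.
But {F1, F3, F4} covers everything, so the minimum is 3.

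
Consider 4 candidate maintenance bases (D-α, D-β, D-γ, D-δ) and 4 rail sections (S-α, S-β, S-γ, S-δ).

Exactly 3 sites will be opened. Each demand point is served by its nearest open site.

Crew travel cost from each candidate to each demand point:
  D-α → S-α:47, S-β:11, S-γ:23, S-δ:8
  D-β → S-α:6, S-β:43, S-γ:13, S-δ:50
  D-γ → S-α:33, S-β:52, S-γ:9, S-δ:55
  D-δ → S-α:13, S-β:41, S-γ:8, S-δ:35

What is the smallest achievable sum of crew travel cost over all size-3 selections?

Open {D-α, D-β, D-δ}.
  S-α→D-β 6, S-β→D-α 11, S-γ→D-δ 8, S-δ→D-α 8  ⇒ total 33.
Compare {D-α, D-β, D-γ}: total 34.
Compare {D-α, D-γ, D-δ}: total 40.
No size-3 selection does better; minimum is 33.

33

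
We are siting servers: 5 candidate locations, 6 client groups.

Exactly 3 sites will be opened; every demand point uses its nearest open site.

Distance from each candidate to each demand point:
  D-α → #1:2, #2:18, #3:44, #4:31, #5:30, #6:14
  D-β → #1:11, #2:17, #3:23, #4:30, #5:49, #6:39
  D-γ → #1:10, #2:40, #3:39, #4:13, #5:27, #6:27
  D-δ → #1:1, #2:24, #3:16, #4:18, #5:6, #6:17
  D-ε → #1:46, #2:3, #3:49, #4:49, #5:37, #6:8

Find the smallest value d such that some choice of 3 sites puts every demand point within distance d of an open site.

Open {D-γ, D-δ, D-ε}.
  Farthest demand point is #3 at distance 16 (to D-δ); all others are ≤ 16.
With {D-β, D-γ, D-δ} the worst case is 17.
With {D-α, D-β, D-δ} the worst case is 18.
No size-3 selection achieves below 16.

16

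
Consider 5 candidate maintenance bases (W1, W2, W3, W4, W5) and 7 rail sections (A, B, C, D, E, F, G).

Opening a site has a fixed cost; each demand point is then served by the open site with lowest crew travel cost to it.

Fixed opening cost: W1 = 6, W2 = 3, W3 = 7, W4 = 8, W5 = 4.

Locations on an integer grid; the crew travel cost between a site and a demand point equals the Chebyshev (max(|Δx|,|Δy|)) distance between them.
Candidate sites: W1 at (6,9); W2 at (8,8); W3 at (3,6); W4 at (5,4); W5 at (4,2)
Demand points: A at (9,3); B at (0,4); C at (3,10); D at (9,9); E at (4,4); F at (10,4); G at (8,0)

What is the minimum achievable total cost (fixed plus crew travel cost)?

32

Open {W2, W5}: assign each demand point to its cheapest open site.
  A→W2 5, B→W5 4, C→W2 5, D→W2 1, E→W5 2, F→W2 4, G→W5 4
  crew travel cost 25, fixed 7 → total 32.
Compare {W2, W3}: crew travel cost 25 + fixed 10 = 35.
Compare {W2, W4}: crew travel cost 24 + fixed 11 = 35.
Compare {W1, W5}: crew travel cost 26 + fixed 10 = 36.
All other subsets cost ≥ 35. Minimum total cost: 32.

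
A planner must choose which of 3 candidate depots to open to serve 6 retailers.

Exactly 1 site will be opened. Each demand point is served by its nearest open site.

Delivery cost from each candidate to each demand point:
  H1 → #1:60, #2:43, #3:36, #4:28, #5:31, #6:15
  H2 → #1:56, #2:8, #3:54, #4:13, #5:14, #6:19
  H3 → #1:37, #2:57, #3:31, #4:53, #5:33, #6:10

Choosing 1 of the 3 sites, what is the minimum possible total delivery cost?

Open {H2}.
  #1→H2 56, #2→H2 8, #3→H2 54, #4→H2 13, #5→H2 14, #6→H2 19  ⇒ total 164.
Compare {H1}: total 213.
Compare {H3}: total 221.

164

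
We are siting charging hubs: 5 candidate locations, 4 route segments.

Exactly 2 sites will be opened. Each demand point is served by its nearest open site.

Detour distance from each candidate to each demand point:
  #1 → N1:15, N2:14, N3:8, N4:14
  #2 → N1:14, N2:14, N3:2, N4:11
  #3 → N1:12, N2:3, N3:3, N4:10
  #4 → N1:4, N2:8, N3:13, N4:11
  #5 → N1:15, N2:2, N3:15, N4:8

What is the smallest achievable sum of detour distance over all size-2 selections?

20

Open {#3, #4}.
  N1→#4 4, N2→#3 3, N3→#3 3, N4→#3 10  ⇒ total 20.
Compare {#2, #4}: total 25.
Compare {#3, #5}: total 25.
No size-2 selection does better; minimum is 20.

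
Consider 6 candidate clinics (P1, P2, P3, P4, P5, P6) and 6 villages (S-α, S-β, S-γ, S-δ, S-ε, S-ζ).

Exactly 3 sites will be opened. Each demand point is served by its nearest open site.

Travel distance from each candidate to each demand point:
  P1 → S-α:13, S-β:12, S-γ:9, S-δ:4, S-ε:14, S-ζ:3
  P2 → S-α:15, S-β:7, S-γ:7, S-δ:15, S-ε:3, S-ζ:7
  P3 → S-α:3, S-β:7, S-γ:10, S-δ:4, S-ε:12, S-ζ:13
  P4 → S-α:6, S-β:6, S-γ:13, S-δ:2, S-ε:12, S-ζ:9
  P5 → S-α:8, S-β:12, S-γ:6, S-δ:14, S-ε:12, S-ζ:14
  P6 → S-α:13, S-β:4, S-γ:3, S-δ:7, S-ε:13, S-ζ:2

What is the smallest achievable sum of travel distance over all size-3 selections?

Open {P2, P3, P6}.
  S-α→P3 3, S-β→P6 4, S-γ→P6 3, S-δ→P3 4, S-ε→P2 3, S-ζ→P6 2  ⇒ total 19.
Compare {P2, P4, P6}: total 20.
Compare {P3, P4, P6}: total 26.
No size-3 selection does better; minimum is 19.

19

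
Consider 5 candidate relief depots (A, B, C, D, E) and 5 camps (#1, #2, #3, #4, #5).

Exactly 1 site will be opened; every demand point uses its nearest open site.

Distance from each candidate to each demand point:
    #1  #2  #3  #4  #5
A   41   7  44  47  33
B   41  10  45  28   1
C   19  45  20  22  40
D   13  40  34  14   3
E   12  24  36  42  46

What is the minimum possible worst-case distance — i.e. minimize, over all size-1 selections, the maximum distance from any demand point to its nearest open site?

40

Open {D}.
  Farthest demand point is #2 at distance 40 (to D); all others are ≤ 40.
With {B} the worst case is 45.
With {C} the worst case is 45.
No size-1 selection achieves below 40.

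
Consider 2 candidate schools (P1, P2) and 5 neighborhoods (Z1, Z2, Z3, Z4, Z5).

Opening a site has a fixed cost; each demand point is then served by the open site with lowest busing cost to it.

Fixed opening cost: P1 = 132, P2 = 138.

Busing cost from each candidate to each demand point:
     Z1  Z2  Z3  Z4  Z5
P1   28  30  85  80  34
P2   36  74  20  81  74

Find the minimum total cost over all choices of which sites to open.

Open {P1}: assign each demand point to its cheapest open site.
  Z1→P1 28, Z2→P1 30, Z3→P1 85, Z4→P1 80, Z5→P1 34
  busing cost 257, fixed 132 → total 389.
Compare {P2}: busing cost 285 + fixed 138 = 423.
Compare {P1, P2}: busing cost 192 + fixed 270 = 462.

389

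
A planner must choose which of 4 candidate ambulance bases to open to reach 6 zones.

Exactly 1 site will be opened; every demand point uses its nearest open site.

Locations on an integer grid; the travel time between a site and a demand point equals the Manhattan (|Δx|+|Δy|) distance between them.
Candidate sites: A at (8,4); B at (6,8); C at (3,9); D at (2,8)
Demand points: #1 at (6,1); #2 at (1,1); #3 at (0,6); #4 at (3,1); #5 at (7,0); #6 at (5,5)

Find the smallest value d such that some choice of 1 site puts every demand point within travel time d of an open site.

Open {A}.
  Farthest demand point is #2 at travel time 10 (to A); all others are ≤ 10.
With {B} the worst case is 12.
With {C} the worst case is 13.
No size-1 selection achieves below 10.

10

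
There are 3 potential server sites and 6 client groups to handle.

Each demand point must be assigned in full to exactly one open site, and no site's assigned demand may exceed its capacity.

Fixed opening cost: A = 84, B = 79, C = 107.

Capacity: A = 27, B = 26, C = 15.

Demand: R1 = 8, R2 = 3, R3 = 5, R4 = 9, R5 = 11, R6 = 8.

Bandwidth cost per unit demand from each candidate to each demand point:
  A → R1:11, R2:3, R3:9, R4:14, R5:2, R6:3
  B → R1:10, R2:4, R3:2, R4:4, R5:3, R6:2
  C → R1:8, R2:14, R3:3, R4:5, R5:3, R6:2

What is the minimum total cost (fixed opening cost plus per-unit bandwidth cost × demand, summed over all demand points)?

Open {A, B}; cheapest assignment that respects the capacities:
  A (cap 27, load 22): R2, R5, R6 — cost 3×3 + 11×2 + 8×3 = 55
  B (cap 26, load 22): R1, R3, R4 — cost 8×10 + 5×2 + 9×4 = 126
  Shipping 181, fixed 163 → total 344.
  Any other capacity-feasible assignment to {A, B} ships for at least 181.
Compare {A, B, C}: its best feasible assignment gives total 427.
Every other set of open sites that can feasibly serve all demand totals ≥ 427 even under its best assignment. Minimum: 344.

344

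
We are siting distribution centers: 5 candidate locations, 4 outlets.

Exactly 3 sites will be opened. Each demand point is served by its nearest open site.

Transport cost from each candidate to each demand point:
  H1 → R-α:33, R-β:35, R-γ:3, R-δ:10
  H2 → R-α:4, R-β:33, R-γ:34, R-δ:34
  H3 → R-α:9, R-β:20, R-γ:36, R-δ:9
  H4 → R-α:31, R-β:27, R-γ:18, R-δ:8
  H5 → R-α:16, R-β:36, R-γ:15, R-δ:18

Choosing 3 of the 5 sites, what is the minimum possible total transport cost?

36

Open {H1, H2, H3}.
  R-α→H2 4, R-β→H3 20, R-γ→H1 3, R-δ→H3 9  ⇒ total 36.
Compare {H1, H3, H4}: total 40.
Compare {H1, H3, H5}: total 41.
No size-3 selection does better; minimum is 36.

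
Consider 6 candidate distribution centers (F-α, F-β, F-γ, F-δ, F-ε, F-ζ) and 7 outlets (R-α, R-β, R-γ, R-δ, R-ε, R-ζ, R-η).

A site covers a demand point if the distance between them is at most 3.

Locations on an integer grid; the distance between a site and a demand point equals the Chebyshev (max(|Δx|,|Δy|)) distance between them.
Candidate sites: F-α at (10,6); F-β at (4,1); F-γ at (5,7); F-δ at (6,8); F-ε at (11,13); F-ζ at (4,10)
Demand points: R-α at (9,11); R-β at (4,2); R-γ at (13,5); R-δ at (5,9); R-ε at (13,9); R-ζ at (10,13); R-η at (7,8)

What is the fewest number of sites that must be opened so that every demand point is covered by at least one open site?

4

Coverage sets (demand points within 3 of each site):
  F-α: {R-γ, R-ε, R-η}
  F-β: {R-β}
  F-γ: {R-δ, R-η}
  F-δ: {R-α, R-δ, R-η}
  F-ε: {R-α, R-ζ}
  F-ζ: {R-δ, R-η}
No 3 sites suffice: every size-3 union leaves at least one demand point uncovered.
But {F-α, F-β, F-γ, F-ε} covers everything, so the minimum is 4.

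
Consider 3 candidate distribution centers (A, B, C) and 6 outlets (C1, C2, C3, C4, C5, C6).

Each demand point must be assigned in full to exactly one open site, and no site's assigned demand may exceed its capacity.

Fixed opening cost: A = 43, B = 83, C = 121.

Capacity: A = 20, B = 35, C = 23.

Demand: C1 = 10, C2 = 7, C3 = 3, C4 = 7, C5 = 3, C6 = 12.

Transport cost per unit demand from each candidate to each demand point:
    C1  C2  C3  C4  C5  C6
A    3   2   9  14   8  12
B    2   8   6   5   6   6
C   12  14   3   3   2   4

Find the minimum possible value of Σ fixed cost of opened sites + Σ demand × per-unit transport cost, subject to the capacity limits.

Open {A, B}; cheapest assignment that respects the capacities:
  A (cap 20, load 7): C2 — cost 7×2 = 14
  B (cap 35, load 35): C1, C3, C4, C5, C6 — cost 10×2 + 3×6 + 7×5 + 3×6 + 12×6 = 163
  Shipping 177, fixed 126 → total 303.
  Any other capacity-feasible assignment to {A, B} ships for at least 177.
Compare {A, C}: its best feasible assignment gives total 310.
Compare {B, C}: its best feasible assignment gives total 373.
Every other set of open sites that can feasibly serve all demand totals ≥ 310 even under its best assignment. Minimum: 303.

303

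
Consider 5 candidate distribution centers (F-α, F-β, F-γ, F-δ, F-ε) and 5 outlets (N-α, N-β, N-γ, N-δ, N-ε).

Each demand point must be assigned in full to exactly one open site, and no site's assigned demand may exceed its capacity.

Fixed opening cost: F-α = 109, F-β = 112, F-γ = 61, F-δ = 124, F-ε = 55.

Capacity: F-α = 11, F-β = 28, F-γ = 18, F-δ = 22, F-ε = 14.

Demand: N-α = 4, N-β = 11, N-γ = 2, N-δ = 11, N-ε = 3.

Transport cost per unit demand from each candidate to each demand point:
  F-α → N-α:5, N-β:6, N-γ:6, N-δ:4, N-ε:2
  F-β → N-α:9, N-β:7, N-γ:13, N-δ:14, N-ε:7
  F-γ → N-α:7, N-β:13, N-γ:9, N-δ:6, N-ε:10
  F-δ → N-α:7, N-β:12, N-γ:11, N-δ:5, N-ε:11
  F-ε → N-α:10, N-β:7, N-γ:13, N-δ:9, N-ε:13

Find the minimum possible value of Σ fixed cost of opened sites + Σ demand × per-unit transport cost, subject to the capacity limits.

343

Open {F-γ, F-ε}; cheapest assignment that respects the capacities:
  F-γ (cap 18, load 18): N-α, N-δ, N-ε — cost 4×7 + 11×6 + 3×10 = 124
  F-ε (cap 14, load 13): N-β, N-γ — cost 11×7 + 2×13 = 103
  Shipping 227, fixed 116 → total 343.
  Any other capacity-feasible assignment to {F-γ, F-ε} ships for at least 227.
Compare {F-β, F-γ}: its best feasible assignment gives total 383.
Compare {F-δ, F-ε}: its best feasible assignment gives total 394.
Every other set of open sites that can feasibly serve all demand totals ≥ 383 even under its best assignment. Minimum: 343.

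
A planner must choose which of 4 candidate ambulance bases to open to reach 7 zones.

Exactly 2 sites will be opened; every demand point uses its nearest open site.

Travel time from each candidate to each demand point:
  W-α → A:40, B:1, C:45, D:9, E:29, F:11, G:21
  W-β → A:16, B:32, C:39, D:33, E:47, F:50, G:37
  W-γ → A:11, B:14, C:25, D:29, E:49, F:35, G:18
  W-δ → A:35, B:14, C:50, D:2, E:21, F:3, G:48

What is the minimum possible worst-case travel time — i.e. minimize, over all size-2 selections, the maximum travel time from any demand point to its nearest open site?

25

Open {W-γ, W-δ}.
  Farthest demand point is C at travel time 25 (to W-γ); all others are ≤ 25.
With {W-α, W-γ} the worst case is 29.
With {W-α, W-β} the worst case is 39.
No size-2 selection achieves below 25.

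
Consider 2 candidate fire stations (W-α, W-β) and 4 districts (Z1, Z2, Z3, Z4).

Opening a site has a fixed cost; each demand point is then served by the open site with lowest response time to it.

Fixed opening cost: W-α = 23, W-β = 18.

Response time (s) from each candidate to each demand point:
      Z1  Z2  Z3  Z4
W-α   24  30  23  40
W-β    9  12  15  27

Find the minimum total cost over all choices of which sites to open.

81

Open {W-β}: assign each demand point to its cheapest open site.
  Z1→W-β 9, Z2→W-β 12, Z3→W-β 15, Z4→W-β 27
  response time 63, fixed 18 → total 81.
Compare {W-α, W-β}: response time 63 + fixed 41 = 104.
Compare {W-α}: response time 117 + fixed 23 = 140.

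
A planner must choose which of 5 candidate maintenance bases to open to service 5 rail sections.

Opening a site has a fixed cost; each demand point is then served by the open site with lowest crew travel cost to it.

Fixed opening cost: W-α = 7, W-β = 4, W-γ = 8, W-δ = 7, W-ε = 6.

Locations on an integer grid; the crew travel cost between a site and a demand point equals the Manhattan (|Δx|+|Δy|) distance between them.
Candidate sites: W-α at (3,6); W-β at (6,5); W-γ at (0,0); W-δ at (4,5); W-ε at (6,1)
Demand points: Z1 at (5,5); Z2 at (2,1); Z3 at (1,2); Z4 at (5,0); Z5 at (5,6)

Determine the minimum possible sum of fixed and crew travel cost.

25

Open {W-β, W-ε}: assign each demand point to its cheapest open site.
  Z1→W-β 1, Z2→W-ε 4, Z3→W-ε 6, Z4→W-ε 2, Z5→W-β 2
  crew travel cost 15, fixed 10 → total 25.
Compare {W-β, W-γ}: crew travel cost 14 + fixed 12 = 26.
Compare {W-δ}: crew travel cost 21 + fixed 7 = 28.
Compare {W-δ, W-ε}: crew travel cost 15 + fixed 13 = 28.
All other subsets cost ≥ 26. Minimum total cost: 25.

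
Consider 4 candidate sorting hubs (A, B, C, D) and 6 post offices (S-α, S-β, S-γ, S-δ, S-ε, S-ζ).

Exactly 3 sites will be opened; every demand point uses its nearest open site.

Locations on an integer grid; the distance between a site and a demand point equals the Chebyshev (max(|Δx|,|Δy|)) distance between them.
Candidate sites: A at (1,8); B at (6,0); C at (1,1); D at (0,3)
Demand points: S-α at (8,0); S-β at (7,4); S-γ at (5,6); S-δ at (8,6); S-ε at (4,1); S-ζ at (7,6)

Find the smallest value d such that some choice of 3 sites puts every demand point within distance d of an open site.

6

Open {A, B, C}.
  Farthest demand point is S-δ at distance 6 (to B); all others are ≤ 6.
With {A, B, D} the worst case is 6.
With {B, C, D} the worst case is 6.
No size-3 selection achieves below 6.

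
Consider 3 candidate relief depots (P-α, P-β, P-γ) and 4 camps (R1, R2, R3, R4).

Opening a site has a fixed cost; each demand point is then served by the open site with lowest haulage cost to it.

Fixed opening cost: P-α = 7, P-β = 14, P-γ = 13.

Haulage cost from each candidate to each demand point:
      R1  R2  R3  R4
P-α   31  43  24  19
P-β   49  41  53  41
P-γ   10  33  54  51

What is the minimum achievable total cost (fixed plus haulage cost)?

106

Open {P-α, P-γ}: assign each demand point to its cheapest open site.
  R1→P-γ 10, R2→P-γ 33, R3→P-α 24, R4→P-α 19
  haulage cost 86, fixed 20 → total 106.
Compare {P-α, P-β, P-γ}: haulage cost 86 + fixed 34 = 120.
Compare {P-α}: haulage cost 117 + fixed 7 = 124.
Compare {P-α, P-β}: haulage cost 115 + fixed 21 = 136.
All other subsets cost ≥ 120. Minimum total cost: 106.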